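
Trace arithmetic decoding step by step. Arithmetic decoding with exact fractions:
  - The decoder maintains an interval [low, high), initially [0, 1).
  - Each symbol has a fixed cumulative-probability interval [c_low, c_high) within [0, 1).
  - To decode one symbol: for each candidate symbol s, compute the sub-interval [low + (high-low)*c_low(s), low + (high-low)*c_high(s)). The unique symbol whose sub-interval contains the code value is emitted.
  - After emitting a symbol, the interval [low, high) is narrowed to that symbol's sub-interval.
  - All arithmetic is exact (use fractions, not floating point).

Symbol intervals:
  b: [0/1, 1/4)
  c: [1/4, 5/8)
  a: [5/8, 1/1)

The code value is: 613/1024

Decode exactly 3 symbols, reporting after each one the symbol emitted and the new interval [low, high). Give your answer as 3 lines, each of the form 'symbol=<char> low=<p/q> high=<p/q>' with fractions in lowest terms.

Answer: symbol=c low=1/4 high=5/8
symbol=a low=31/64 high=5/8
symbol=a low=293/512 high=5/8

Derivation:
Step 1: interval [0/1, 1/1), width = 1/1 - 0/1 = 1/1
  'b': [0/1 + 1/1*0/1, 0/1 + 1/1*1/4) = [0/1, 1/4)
  'c': [0/1 + 1/1*1/4, 0/1 + 1/1*5/8) = [1/4, 5/8) <- contains code 613/1024
  'a': [0/1 + 1/1*5/8, 0/1 + 1/1*1/1) = [5/8, 1/1)
  emit 'c', narrow to [1/4, 5/8)
Step 2: interval [1/4, 5/8), width = 5/8 - 1/4 = 3/8
  'b': [1/4 + 3/8*0/1, 1/4 + 3/8*1/4) = [1/4, 11/32)
  'c': [1/4 + 3/8*1/4, 1/4 + 3/8*5/8) = [11/32, 31/64)
  'a': [1/4 + 3/8*5/8, 1/4 + 3/8*1/1) = [31/64, 5/8) <- contains code 613/1024
  emit 'a', narrow to [31/64, 5/8)
Step 3: interval [31/64, 5/8), width = 5/8 - 31/64 = 9/64
  'b': [31/64 + 9/64*0/1, 31/64 + 9/64*1/4) = [31/64, 133/256)
  'c': [31/64 + 9/64*1/4, 31/64 + 9/64*5/8) = [133/256, 293/512)
  'a': [31/64 + 9/64*5/8, 31/64 + 9/64*1/1) = [293/512, 5/8) <- contains code 613/1024
  emit 'a', narrow to [293/512, 5/8)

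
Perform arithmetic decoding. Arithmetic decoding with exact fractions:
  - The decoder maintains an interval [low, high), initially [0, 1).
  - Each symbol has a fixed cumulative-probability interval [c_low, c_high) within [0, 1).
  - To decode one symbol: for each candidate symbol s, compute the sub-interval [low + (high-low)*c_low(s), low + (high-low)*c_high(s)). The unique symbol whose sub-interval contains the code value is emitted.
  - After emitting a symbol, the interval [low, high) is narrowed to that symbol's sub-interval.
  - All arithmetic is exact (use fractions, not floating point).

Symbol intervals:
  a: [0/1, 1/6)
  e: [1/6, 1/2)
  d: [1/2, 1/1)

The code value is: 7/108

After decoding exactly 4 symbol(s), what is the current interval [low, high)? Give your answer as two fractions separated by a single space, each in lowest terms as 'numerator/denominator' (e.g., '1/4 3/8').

Answer: 13/216 5/72

Derivation:
Step 1: interval [0/1, 1/1), width = 1/1 - 0/1 = 1/1
  'a': [0/1 + 1/1*0/1, 0/1 + 1/1*1/6) = [0/1, 1/6) <- contains code 7/108
  'e': [0/1 + 1/1*1/6, 0/1 + 1/1*1/2) = [1/6, 1/2)
  'd': [0/1 + 1/1*1/2, 0/1 + 1/1*1/1) = [1/2, 1/1)
  emit 'a', narrow to [0/1, 1/6)
Step 2: interval [0/1, 1/6), width = 1/6 - 0/1 = 1/6
  'a': [0/1 + 1/6*0/1, 0/1 + 1/6*1/6) = [0/1, 1/36)
  'e': [0/1 + 1/6*1/6, 0/1 + 1/6*1/2) = [1/36, 1/12) <- contains code 7/108
  'd': [0/1 + 1/6*1/2, 0/1 + 1/6*1/1) = [1/12, 1/6)
  emit 'e', narrow to [1/36, 1/12)
Step 3: interval [1/36, 1/12), width = 1/12 - 1/36 = 1/18
  'a': [1/36 + 1/18*0/1, 1/36 + 1/18*1/6) = [1/36, 1/27)
  'e': [1/36 + 1/18*1/6, 1/36 + 1/18*1/2) = [1/27, 1/18)
  'd': [1/36 + 1/18*1/2, 1/36 + 1/18*1/1) = [1/18, 1/12) <- contains code 7/108
  emit 'd', narrow to [1/18, 1/12)
Step 4: interval [1/18, 1/12), width = 1/12 - 1/18 = 1/36
  'a': [1/18 + 1/36*0/1, 1/18 + 1/36*1/6) = [1/18, 13/216)
  'e': [1/18 + 1/36*1/6, 1/18 + 1/36*1/2) = [13/216, 5/72) <- contains code 7/108
  'd': [1/18 + 1/36*1/2, 1/18 + 1/36*1/1) = [5/72, 1/12)
  emit 'e', narrow to [13/216, 5/72)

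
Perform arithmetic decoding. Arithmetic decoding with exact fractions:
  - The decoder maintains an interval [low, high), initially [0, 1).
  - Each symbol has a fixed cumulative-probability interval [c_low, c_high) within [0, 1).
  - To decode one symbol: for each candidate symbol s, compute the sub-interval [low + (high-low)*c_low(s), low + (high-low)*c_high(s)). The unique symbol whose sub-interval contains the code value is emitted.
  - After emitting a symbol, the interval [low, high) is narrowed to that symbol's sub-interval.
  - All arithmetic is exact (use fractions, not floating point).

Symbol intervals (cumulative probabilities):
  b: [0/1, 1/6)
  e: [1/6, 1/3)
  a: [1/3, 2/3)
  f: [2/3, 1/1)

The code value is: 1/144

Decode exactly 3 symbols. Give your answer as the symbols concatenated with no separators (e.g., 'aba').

Step 1: interval [0/1, 1/1), width = 1/1 - 0/1 = 1/1
  'b': [0/1 + 1/1*0/1, 0/1 + 1/1*1/6) = [0/1, 1/6) <- contains code 1/144
  'e': [0/1 + 1/1*1/6, 0/1 + 1/1*1/3) = [1/6, 1/3)
  'a': [0/1 + 1/1*1/3, 0/1 + 1/1*2/3) = [1/3, 2/3)
  'f': [0/1 + 1/1*2/3, 0/1 + 1/1*1/1) = [2/3, 1/1)
  emit 'b', narrow to [0/1, 1/6)
Step 2: interval [0/1, 1/6), width = 1/6 - 0/1 = 1/6
  'b': [0/1 + 1/6*0/1, 0/1 + 1/6*1/6) = [0/1, 1/36) <- contains code 1/144
  'e': [0/1 + 1/6*1/6, 0/1 + 1/6*1/3) = [1/36, 1/18)
  'a': [0/1 + 1/6*1/3, 0/1 + 1/6*2/3) = [1/18, 1/9)
  'f': [0/1 + 1/6*2/3, 0/1 + 1/6*1/1) = [1/9, 1/6)
  emit 'b', narrow to [0/1, 1/36)
Step 3: interval [0/1, 1/36), width = 1/36 - 0/1 = 1/36
  'b': [0/1 + 1/36*0/1, 0/1 + 1/36*1/6) = [0/1, 1/216)
  'e': [0/1 + 1/36*1/6, 0/1 + 1/36*1/3) = [1/216, 1/108) <- contains code 1/144
  'a': [0/1 + 1/36*1/3, 0/1 + 1/36*2/3) = [1/108, 1/54)
  'f': [0/1 + 1/36*2/3, 0/1 + 1/36*1/1) = [1/54, 1/36)
  emit 'e', narrow to [1/216, 1/108)

Answer: bbe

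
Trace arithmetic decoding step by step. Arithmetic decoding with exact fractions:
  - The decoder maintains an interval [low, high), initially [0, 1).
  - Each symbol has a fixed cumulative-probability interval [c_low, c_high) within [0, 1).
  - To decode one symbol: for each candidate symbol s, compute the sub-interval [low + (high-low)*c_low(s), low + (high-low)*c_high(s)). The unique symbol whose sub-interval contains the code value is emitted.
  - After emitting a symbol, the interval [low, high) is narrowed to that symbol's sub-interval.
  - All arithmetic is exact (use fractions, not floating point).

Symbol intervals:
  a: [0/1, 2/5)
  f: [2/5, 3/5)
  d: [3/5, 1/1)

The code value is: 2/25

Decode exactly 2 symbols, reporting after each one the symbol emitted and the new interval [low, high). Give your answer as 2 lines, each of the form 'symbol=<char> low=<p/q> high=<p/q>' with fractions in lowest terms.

Answer: symbol=a low=0/1 high=2/5
symbol=a low=0/1 high=4/25

Derivation:
Step 1: interval [0/1, 1/1), width = 1/1 - 0/1 = 1/1
  'a': [0/1 + 1/1*0/1, 0/1 + 1/1*2/5) = [0/1, 2/5) <- contains code 2/25
  'f': [0/1 + 1/1*2/5, 0/1 + 1/1*3/5) = [2/5, 3/5)
  'd': [0/1 + 1/1*3/5, 0/1 + 1/1*1/1) = [3/5, 1/1)
  emit 'a', narrow to [0/1, 2/5)
Step 2: interval [0/1, 2/5), width = 2/5 - 0/1 = 2/5
  'a': [0/1 + 2/5*0/1, 0/1 + 2/5*2/5) = [0/1, 4/25) <- contains code 2/25
  'f': [0/1 + 2/5*2/5, 0/1 + 2/5*3/5) = [4/25, 6/25)
  'd': [0/1 + 2/5*3/5, 0/1 + 2/5*1/1) = [6/25, 2/5)
  emit 'a', narrow to [0/1, 4/25)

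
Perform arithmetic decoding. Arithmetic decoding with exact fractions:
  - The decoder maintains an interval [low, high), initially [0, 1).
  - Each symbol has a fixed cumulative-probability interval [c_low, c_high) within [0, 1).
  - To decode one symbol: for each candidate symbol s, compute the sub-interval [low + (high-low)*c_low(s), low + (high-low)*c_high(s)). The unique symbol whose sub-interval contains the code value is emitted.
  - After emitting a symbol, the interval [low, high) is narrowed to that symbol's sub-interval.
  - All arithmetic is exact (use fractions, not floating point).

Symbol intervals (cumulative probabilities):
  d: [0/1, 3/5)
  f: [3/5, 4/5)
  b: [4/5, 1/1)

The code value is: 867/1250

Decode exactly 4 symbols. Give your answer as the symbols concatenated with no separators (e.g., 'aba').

Answer: fdfb

Derivation:
Step 1: interval [0/1, 1/1), width = 1/1 - 0/1 = 1/1
  'd': [0/1 + 1/1*0/1, 0/1 + 1/1*3/5) = [0/1, 3/5)
  'f': [0/1 + 1/1*3/5, 0/1 + 1/1*4/5) = [3/5, 4/5) <- contains code 867/1250
  'b': [0/1 + 1/1*4/5, 0/1 + 1/1*1/1) = [4/5, 1/1)
  emit 'f', narrow to [3/5, 4/5)
Step 2: interval [3/5, 4/5), width = 4/5 - 3/5 = 1/5
  'd': [3/5 + 1/5*0/1, 3/5 + 1/5*3/5) = [3/5, 18/25) <- contains code 867/1250
  'f': [3/5 + 1/5*3/5, 3/5 + 1/5*4/5) = [18/25, 19/25)
  'b': [3/5 + 1/5*4/5, 3/5 + 1/5*1/1) = [19/25, 4/5)
  emit 'd', narrow to [3/5, 18/25)
Step 3: interval [3/5, 18/25), width = 18/25 - 3/5 = 3/25
  'd': [3/5 + 3/25*0/1, 3/5 + 3/25*3/5) = [3/5, 84/125)
  'f': [3/5 + 3/25*3/5, 3/5 + 3/25*4/5) = [84/125, 87/125) <- contains code 867/1250
  'b': [3/5 + 3/25*4/5, 3/5 + 3/25*1/1) = [87/125, 18/25)
  emit 'f', narrow to [84/125, 87/125)
Step 4: interval [84/125, 87/125), width = 87/125 - 84/125 = 3/125
  'd': [84/125 + 3/125*0/1, 84/125 + 3/125*3/5) = [84/125, 429/625)
  'f': [84/125 + 3/125*3/5, 84/125 + 3/125*4/5) = [429/625, 432/625)
  'b': [84/125 + 3/125*4/5, 84/125 + 3/125*1/1) = [432/625, 87/125) <- contains code 867/1250
  emit 'b', narrow to [432/625, 87/125)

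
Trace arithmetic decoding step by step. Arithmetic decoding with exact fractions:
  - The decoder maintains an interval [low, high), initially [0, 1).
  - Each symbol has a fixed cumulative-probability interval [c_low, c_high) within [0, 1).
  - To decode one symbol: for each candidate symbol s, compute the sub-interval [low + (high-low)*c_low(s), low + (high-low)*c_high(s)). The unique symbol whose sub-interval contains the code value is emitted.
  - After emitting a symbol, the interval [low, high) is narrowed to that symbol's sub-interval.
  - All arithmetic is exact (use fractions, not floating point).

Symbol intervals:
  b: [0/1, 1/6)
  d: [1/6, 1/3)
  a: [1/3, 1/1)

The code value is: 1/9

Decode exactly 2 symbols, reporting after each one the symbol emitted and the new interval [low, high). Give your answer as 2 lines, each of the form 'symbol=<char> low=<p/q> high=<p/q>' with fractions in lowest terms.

Answer: symbol=b low=0/1 high=1/6
symbol=a low=1/18 high=1/6

Derivation:
Step 1: interval [0/1, 1/1), width = 1/1 - 0/1 = 1/1
  'b': [0/1 + 1/1*0/1, 0/1 + 1/1*1/6) = [0/1, 1/6) <- contains code 1/9
  'd': [0/1 + 1/1*1/6, 0/1 + 1/1*1/3) = [1/6, 1/3)
  'a': [0/1 + 1/1*1/3, 0/1 + 1/1*1/1) = [1/3, 1/1)
  emit 'b', narrow to [0/1, 1/6)
Step 2: interval [0/1, 1/6), width = 1/6 - 0/1 = 1/6
  'b': [0/1 + 1/6*0/1, 0/1 + 1/6*1/6) = [0/1, 1/36)
  'd': [0/1 + 1/6*1/6, 0/1 + 1/6*1/3) = [1/36, 1/18)
  'a': [0/1 + 1/6*1/3, 0/1 + 1/6*1/1) = [1/18, 1/6) <- contains code 1/9
  emit 'a', narrow to [1/18, 1/6)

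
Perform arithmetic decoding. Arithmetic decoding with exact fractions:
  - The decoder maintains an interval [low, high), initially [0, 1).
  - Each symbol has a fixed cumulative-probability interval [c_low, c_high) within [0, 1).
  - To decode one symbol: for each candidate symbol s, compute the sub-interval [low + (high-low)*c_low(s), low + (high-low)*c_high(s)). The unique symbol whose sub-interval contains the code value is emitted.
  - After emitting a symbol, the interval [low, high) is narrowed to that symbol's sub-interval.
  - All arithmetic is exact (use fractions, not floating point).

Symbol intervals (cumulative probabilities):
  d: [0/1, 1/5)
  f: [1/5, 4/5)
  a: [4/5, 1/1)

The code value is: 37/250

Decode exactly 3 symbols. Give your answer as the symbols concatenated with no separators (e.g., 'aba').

Answer: dfa

Derivation:
Step 1: interval [0/1, 1/1), width = 1/1 - 0/1 = 1/1
  'd': [0/1 + 1/1*0/1, 0/1 + 1/1*1/5) = [0/1, 1/5) <- contains code 37/250
  'f': [0/1 + 1/1*1/5, 0/1 + 1/1*4/5) = [1/5, 4/5)
  'a': [0/1 + 1/1*4/5, 0/1 + 1/1*1/1) = [4/5, 1/1)
  emit 'd', narrow to [0/1, 1/5)
Step 2: interval [0/1, 1/5), width = 1/5 - 0/1 = 1/5
  'd': [0/1 + 1/5*0/1, 0/1 + 1/5*1/5) = [0/1, 1/25)
  'f': [0/1 + 1/5*1/5, 0/1 + 1/5*4/5) = [1/25, 4/25) <- contains code 37/250
  'a': [0/1 + 1/5*4/5, 0/1 + 1/5*1/1) = [4/25, 1/5)
  emit 'f', narrow to [1/25, 4/25)
Step 3: interval [1/25, 4/25), width = 4/25 - 1/25 = 3/25
  'd': [1/25 + 3/25*0/1, 1/25 + 3/25*1/5) = [1/25, 8/125)
  'f': [1/25 + 3/25*1/5, 1/25 + 3/25*4/5) = [8/125, 17/125)
  'a': [1/25 + 3/25*4/5, 1/25 + 3/25*1/1) = [17/125, 4/25) <- contains code 37/250
  emit 'a', narrow to [17/125, 4/25)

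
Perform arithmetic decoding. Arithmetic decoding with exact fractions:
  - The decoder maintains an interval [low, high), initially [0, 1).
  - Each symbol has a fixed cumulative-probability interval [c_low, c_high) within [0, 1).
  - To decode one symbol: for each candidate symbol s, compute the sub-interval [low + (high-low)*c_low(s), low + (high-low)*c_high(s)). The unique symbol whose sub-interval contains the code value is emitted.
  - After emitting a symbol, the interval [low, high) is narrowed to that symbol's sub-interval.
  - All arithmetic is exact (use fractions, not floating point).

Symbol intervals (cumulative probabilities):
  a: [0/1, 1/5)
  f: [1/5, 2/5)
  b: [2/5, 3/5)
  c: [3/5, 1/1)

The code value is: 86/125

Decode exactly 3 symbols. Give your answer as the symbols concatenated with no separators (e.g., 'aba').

Answer: cfa

Derivation:
Step 1: interval [0/1, 1/1), width = 1/1 - 0/1 = 1/1
  'a': [0/1 + 1/1*0/1, 0/1 + 1/1*1/5) = [0/1, 1/5)
  'f': [0/1 + 1/1*1/5, 0/1 + 1/1*2/5) = [1/5, 2/5)
  'b': [0/1 + 1/1*2/5, 0/1 + 1/1*3/5) = [2/5, 3/5)
  'c': [0/1 + 1/1*3/5, 0/1 + 1/1*1/1) = [3/5, 1/1) <- contains code 86/125
  emit 'c', narrow to [3/5, 1/1)
Step 2: interval [3/5, 1/1), width = 1/1 - 3/5 = 2/5
  'a': [3/5 + 2/5*0/1, 3/5 + 2/5*1/5) = [3/5, 17/25)
  'f': [3/5 + 2/5*1/5, 3/5 + 2/5*2/5) = [17/25, 19/25) <- contains code 86/125
  'b': [3/5 + 2/5*2/5, 3/5 + 2/5*3/5) = [19/25, 21/25)
  'c': [3/5 + 2/5*3/5, 3/5 + 2/5*1/1) = [21/25, 1/1)
  emit 'f', narrow to [17/25, 19/25)
Step 3: interval [17/25, 19/25), width = 19/25 - 17/25 = 2/25
  'a': [17/25 + 2/25*0/1, 17/25 + 2/25*1/5) = [17/25, 87/125) <- contains code 86/125
  'f': [17/25 + 2/25*1/5, 17/25 + 2/25*2/5) = [87/125, 89/125)
  'b': [17/25 + 2/25*2/5, 17/25 + 2/25*3/5) = [89/125, 91/125)
  'c': [17/25 + 2/25*3/5, 17/25 + 2/25*1/1) = [91/125, 19/25)
  emit 'a', narrow to [17/25, 87/125)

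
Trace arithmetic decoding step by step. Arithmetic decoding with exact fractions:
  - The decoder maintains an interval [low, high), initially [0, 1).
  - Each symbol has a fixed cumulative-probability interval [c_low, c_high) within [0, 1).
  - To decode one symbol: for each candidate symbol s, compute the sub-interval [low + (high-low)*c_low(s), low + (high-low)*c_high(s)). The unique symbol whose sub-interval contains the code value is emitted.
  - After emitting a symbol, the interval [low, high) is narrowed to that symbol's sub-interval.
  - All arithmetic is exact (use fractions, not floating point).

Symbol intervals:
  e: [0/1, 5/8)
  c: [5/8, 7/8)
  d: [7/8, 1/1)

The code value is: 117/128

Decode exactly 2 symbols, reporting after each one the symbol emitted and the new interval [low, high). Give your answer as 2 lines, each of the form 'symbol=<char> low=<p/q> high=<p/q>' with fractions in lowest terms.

Answer: symbol=d low=7/8 high=1/1
symbol=e low=7/8 high=61/64

Derivation:
Step 1: interval [0/1, 1/1), width = 1/1 - 0/1 = 1/1
  'e': [0/1 + 1/1*0/1, 0/1 + 1/1*5/8) = [0/1, 5/8)
  'c': [0/1 + 1/1*5/8, 0/1 + 1/1*7/8) = [5/8, 7/8)
  'd': [0/1 + 1/1*7/8, 0/1 + 1/1*1/1) = [7/8, 1/1) <- contains code 117/128
  emit 'd', narrow to [7/8, 1/1)
Step 2: interval [7/8, 1/1), width = 1/1 - 7/8 = 1/8
  'e': [7/8 + 1/8*0/1, 7/8 + 1/8*5/8) = [7/8, 61/64) <- contains code 117/128
  'c': [7/8 + 1/8*5/8, 7/8 + 1/8*7/8) = [61/64, 63/64)
  'd': [7/8 + 1/8*7/8, 7/8 + 1/8*1/1) = [63/64, 1/1)
  emit 'e', narrow to [7/8, 61/64)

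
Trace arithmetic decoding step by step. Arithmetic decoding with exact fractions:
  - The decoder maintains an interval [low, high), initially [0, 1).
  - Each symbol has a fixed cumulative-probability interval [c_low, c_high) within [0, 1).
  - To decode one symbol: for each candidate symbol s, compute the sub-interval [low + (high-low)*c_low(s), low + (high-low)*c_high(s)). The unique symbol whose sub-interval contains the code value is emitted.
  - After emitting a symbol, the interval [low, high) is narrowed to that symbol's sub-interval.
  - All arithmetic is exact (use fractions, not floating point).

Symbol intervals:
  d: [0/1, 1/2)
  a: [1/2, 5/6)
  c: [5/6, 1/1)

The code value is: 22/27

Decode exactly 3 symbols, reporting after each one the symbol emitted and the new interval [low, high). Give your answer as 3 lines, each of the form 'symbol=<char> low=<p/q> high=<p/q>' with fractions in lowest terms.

Answer: symbol=a low=1/2 high=5/6
symbol=c low=7/9 high=5/6
symbol=a low=29/36 high=89/108

Derivation:
Step 1: interval [0/1, 1/1), width = 1/1 - 0/1 = 1/1
  'd': [0/1 + 1/1*0/1, 0/1 + 1/1*1/2) = [0/1, 1/2)
  'a': [0/1 + 1/1*1/2, 0/1 + 1/1*5/6) = [1/2, 5/6) <- contains code 22/27
  'c': [0/1 + 1/1*5/6, 0/1 + 1/1*1/1) = [5/6, 1/1)
  emit 'a', narrow to [1/2, 5/6)
Step 2: interval [1/2, 5/6), width = 5/6 - 1/2 = 1/3
  'd': [1/2 + 1/3*0/1, 1/2 + 1/3*1/2) = [1/2, 2/3)
  'a': [1/2 + 1/3*1/2, 1/2 + 1/3*5/6) = [2/3, 7/9)
  'c': [1/2 + 1/3*5/6, 1/2 + 1/3*1/1) = [7/9, 5/6) <- contains code 22/27
  emit 'c', narrow to [7/9, 5/6)
Step 3: interval [7/9, 5/6), width = 5/6 - 7/9 = 1/18
  'd': [7/9 + 1/18*0/1, 7/9 + 1/18*1/2) = [7/9, 29/36)
  'a': [7/9 + 1/18*1/2, 7/9 + 1/18*5/6) = [29/36, 89/108) <- contains code 22/27
  'c': [7/9 + 1/18*5/6, 7/9 + 1/18*1/1) = [89/108, 5/6)
  emit 'a', narrow to [29/36, 89/108)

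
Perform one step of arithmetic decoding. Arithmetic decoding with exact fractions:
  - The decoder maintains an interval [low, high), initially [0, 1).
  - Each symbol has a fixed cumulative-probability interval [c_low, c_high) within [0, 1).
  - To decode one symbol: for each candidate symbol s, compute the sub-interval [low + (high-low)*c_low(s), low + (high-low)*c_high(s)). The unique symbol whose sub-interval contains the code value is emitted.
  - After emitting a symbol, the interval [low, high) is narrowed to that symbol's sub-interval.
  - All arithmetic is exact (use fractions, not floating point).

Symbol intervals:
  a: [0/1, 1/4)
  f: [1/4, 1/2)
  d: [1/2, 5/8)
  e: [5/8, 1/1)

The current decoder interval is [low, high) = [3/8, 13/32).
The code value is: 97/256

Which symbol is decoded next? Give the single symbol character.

Answer: a

Derivation:
Interval width = high − low = 13/32 − 3/8 = 1/32
Scaled code = (code − low) / width = (97/256 − 3/8) / 1/32 = 1/8
  a: [0/1, 1/4) ← scaled code falls here ✓
  f: [1/4, 1/2) 
  d: [1/2, 5/8) 
  e: [5/8, 1/1) 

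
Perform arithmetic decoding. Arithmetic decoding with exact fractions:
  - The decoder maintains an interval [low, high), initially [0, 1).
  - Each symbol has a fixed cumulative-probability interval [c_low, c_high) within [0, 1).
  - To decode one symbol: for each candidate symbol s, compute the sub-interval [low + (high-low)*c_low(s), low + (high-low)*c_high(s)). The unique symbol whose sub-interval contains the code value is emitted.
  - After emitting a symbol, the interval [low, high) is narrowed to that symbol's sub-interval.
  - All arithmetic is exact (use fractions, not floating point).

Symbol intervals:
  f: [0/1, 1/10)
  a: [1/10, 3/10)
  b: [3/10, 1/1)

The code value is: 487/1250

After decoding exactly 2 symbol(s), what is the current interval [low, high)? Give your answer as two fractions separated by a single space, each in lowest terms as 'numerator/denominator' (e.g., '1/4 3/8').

Step 1: interval [0/1, 1/1), width = 1/1 - 0/1 = 1/1
  'f': [0/1 + 1/1*0/1, 0/1 + 1/1*1/10) = [0/1, 1/10)
  'a': [0/1 + 1/1*1/10, 0/1 + 1/1*3/10) = [1/10, 3/10)
  'b': [0/1 + 1/1*3/10, 0/1 + 1/1*1/1) = [3/10, 1/1) <- contains code 487/1250
  emit 'b', narrow to [3/10, 1/1)
Step 2: interval [3/10, 1/1), width = 1/1 - 3/10 = 7/10
  'f': [3/10 + 7/10*0/1, 3/10 + 7/10*1/10) = [3/10, 37/100)
  'a': [3/10 + 7/10*1/10, 3/10 + 7/10*3/10) = [37/100, 51/100) <- contains code 487/1250
  'b': [3/10 + 7/10*3/10, 3/10 + 7/10*1/1) = [51/100, 1/1)
  emit 'a', narrow to [37/100, 51/100)

Answer: 37/100 51/100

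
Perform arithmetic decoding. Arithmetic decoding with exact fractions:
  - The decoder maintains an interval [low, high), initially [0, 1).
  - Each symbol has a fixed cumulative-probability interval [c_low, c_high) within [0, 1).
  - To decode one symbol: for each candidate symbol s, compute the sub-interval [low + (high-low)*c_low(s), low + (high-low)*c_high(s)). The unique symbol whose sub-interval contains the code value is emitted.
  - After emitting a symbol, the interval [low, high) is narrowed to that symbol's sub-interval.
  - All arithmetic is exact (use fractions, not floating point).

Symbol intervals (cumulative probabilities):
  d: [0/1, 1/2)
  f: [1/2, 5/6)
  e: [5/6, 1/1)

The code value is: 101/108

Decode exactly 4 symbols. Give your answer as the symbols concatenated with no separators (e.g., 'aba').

Step 1: interval [0/1, 1/1), width = 1/1 - 0/1 = 1/1
  'd': [0/1 + 1/1*0/1, 0/1 + 1/1*1/2) = [0/1, 1/2)
  'f': [0/1 + 1/1*1/2, 0/1 + 1/1*5/6) = [1/2, 5/6)
  'e': [0/1 + 1/1*5/6, 0/1 + 1/1*1/1) = [5/6, 1/1) <- contains code 101/108
  emit 'e', narrow to [5/6, 1/1)
Step 2: interval [5/6, 1/1), width = 1/1 - 5/6 = 1/6
  'd': [5/6 + 1/6*0/1, 5/6 + 1/6*1/2) = [5/6, 11/12)
  'f': [5/6 + 1/6*1/2, 5/6 + 1/6*5/6) = [11/12, 35/36) <- contains code 101/108
  'e': [5/6 + 1/6*5/6, 5/6 + 1/6*1/1) = [35/36, 1/1)
  emit 'f', narrow to [11/12, 35/36)
Step 3: interval [11/12, 35/36), width = 35/36 - 11/12 = 1/18
  'd': [11/12 + 1/18*0/1, 11/12 + 1/18*1/2) = [11/12, 17/18) <- contains code 101/108
  'f': [11/12 + 1/18*1/2, 11/12 + 1/18*5/6) = [17/18, 26/27)
  'e': [11/12 + 1/18*5/6, 11/12 + 1/18*1/1) = [26/27, 35/36)
  emit 'd', narrow to [11/12, 17/18)
Step 4: interval [11/12, 17/18), width = 17/18 - 11/12 = 1/36
  'd': [11/12 + 1/36*0/1, 11/12 + 1/36*1/2) = [11/12, 67/72)
  'f': [11/12 + 1/36*1/2, 11/12 + 1/36*5/6) = [67/72, 203/216) <- contains code 101/108
  'e': [11/12 + 1/36*5/6, 11/12 + 1/36*1/1) = [203/216, 17/18)
  emit 'f', narrow to [67/72, 203/216)

Answer: efdf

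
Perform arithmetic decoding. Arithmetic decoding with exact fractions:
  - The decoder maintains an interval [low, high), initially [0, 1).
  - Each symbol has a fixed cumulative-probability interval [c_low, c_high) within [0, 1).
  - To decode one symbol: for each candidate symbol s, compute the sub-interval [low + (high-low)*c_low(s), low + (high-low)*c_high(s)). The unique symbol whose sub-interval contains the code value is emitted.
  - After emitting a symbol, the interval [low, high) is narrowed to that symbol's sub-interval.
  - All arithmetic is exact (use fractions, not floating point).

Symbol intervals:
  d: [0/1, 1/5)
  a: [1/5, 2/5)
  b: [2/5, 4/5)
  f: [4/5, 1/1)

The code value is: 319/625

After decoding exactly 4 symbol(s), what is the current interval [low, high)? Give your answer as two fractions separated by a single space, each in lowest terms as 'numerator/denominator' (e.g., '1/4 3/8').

Answer: 318/625 64/125

Derivation:
Step 1: interval [0/1, 1/1), width = 1/1 - 0/1 = 1/1
  'd': [0/1 + 1/1*0/1, 0/1 + 1/1*1/5) = [0/1, 1/5)
  'a': [0/1 + 1/1*1/5, 0/1 + 1/1*2/5) = [1/5, 2/5)
  'b': [0/1 + 1/1*2/5, 0/1 + 1/1*4/5) = [2/5, 4/5) <- contains code 319/625
  'f': [0/1 + 1/1*4/5, 0/1 + 1/1*1/1) = [4/5, 1/1)
  emit 'b', narrow to [2/5, 4/5)
Step 2: interval [2/5, 4/5), width = 4/5 - 2/5 = 2/5
  'd': [2/5 + 2/5*0/1, 2/5 + 2/5*1/5) = [2/5, 12/25)
  'a': [2/5 + 2/5*1/5, 2/5 + 2/5*2/5) = [12/25, 14/25) <- contains code 319/625
  'b': [2/5 + 2/5*2/5, 2/5 + 2/5*4/5) = [14/25, 18/25)
  'f': [2/5 + 2/5*4/5, 2/5 + 2/5*1/1) = [18/25, 4/5)
  emit 'a', narrow to [12/25, 14/25)
Step 3: interval [12/25, 14/25), width = 14/25 - 12/25 = 2/25
  'd': [12/25 + 2/25*0/1, 12/25 + 2/25*1/5) = [12/25, 62/125)
  'a': [12/25 + 2/25*1/5, 12/25 + 2/25*2/5) = [62/125, 64/125) <- contains code 319/625
  'b': [12/25 + 2/25*2/5, 12/25 + 2/25*4/5) = [64/125, 68/125)
  'f': [12/25 + 2/25*4/5, 12/25 + 2/25*1/1) = [68/125, 14/25)
  emit 'a', narrow to [62/125, 64/125)
Step 4: interval [62/125, 64/125), width = 64/125 - 62/125 = 2/125
  'd': [62/125 + 2/125*0/1, 62/125 + 2/125*1/5) = [62/125, 312/625)
  'a': [62/125 + 2/125*1/5, 62/125 + 2/125*2/5) = [312/625, 314/625)
  'b': [62/125 + 2/125*2/5, 62/125 + 2/125*4/5) = [314/625, 318/625)
  'f': [62/125 + 2/125*4/5, 62/125 + 2/125*1/1) = [318/625, 64/125) <- contains code 319/625
  emit 'f', narrow to [318/625, 64/125)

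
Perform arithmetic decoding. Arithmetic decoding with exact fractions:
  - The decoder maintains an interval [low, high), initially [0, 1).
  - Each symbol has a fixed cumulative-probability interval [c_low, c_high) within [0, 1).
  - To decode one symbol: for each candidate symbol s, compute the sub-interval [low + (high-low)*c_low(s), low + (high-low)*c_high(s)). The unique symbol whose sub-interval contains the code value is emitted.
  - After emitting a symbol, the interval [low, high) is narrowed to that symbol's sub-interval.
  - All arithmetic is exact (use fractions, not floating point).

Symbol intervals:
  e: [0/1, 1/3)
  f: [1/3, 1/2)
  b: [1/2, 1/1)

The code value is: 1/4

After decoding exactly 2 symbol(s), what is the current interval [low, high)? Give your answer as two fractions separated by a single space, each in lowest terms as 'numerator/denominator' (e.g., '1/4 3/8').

Answer: 1/6 1/3

Derivation:
Step 1: interval [0/1, 1/1), width = 1/1 - 0/1 = 1/1
  'e': [0/1 + 1/1*0/1, 0/1 + 1/1*1/3) = [0/1, 1/3) <- contains code 1/4
  'f': [0/1 + 1/1*1/3, 0/1 + 1/1*1/2) = [1/3, 1/2)
  'b': [0/1 + 1/1*1/2, 0/1 + 1/1*1/1) = [1/2, 1/1)
  emit 'e', narrow to [0/1, 1/3)
Step 2: interval [0/1, 1/3), width = 1/3 - 0/1 = 1/3
  'e': [0/1 + 1/3*0/1, 0/1 + 1/3*1/3) = [0/1, 1/9)
  'f': [0/1 + 1/3*1/3, 0/1 + 1/3*1/2) = [1/9, 1/6)
  'b': [0/1 + 1/3*1/2, 0/1 + 1/3*1/1) = [1/6, 1/3) <- contains code 1/4
  emit 'b', narrow to [1/6, 1/3)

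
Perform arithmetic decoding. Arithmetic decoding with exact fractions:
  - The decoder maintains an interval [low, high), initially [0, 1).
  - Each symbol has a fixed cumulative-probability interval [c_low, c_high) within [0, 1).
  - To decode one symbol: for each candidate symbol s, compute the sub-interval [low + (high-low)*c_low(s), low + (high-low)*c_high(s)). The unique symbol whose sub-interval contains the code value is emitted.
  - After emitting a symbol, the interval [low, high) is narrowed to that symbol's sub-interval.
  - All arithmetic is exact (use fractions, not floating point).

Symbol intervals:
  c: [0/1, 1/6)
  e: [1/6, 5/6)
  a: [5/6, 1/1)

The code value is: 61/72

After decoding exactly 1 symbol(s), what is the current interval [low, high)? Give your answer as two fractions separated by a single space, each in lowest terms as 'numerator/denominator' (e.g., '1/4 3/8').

Answer: 5/6 1/1

Derivation:
Step 1: interval [0/1, 1/1), width = 1/1 - 0/1 = 1/1
  'c': [0/1 + 1/1*0/1, 0/1 + 1/1*1/6) = [0/1, 1/6)
  'e': [0/1 + 1/1*1/6, 0/1 + 1/1*5/6) = [1/6, 5/6)
  'a': [0/1 + 1/1*5/6, 0/1 + 1/1*1/1) = [5/6, 1/1) <- contains code 61/72
  emit 'a', narrow to [5/6, 1/1)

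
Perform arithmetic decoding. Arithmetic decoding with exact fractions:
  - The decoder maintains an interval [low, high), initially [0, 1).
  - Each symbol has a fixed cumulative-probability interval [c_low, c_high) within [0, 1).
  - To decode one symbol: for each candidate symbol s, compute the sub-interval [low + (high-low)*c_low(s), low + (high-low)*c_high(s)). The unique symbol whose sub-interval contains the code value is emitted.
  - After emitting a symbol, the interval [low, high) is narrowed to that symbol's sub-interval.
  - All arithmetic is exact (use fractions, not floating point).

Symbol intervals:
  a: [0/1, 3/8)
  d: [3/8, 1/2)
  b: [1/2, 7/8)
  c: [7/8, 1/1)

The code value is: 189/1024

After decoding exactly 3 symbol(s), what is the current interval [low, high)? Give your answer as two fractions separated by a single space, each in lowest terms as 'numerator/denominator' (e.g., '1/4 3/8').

Step 1: interval [0/1, 1/1), width = 1/1 - 0/1 = 1/1
  'a': [0/1 + 1/1*0/1, 0/1 + 1/1*3/8) = [0/1, 3/8) <- contains code 189/1024
  'd': [0/1 + 1/1*3/8, 0/1 + 1/1*1/2) = [3/8, 1/2)
  'b': [0/1 + 1/1*1/2, 0/1 + 1/1*7/8) = [1/2, 7/8)
  'c': [0/1 + 1/1*7/8, 0/1 + 1/1*1/1) = [7/8, 1/1)
  emit 'a', narrow to [0/1, 3/8)
Step 2: interval [0/1, 3/8), width = 3/8 - 0/1 = 3/8
  'a': [0/1 + 3/8*0/1, 0/1 + 3/8*3/8) = [0/1, 9/64)
  'd': [0/1 + 3/8*3/8, 0/1 + 3/8*1/2) = [9/64, 3/16) <- contains code 189/1024
  'b': [0/1 + 3/8*1/2, 0/1 + 3/8*7/8) = [3/16, 21/64)
  'c': [0/1 + 3/8*7/8, 0/1 + 3/8*1/1) = [21/64, 3/8)
  emit 'd', narrow to [9/64, 3/16)
Step 3: interval [9/64, 3/16), width = 3/16 - 9/64 = 3/64
  'a': [9/64 + 3/64*0/1, 9/64 + 3/64*3/8) = [9/64, 81/512)
  'd': [9/64 + 3/64*3/8, 9/64 + 3/64*1/2) = [81/512, 21/128)
  'b': [9/64 + 3/64*1/2, 9/64 + 3/64*7/8) = [21/128, 93/512)
  'c': [9/64 + 3/64*7/8, 9/64 + 3/64*1/1) = [93/512, 3/16) <- contains code 189/1024
  emit 'c', narrow to [93/512, 3/16)

Answer: 93/512 3/16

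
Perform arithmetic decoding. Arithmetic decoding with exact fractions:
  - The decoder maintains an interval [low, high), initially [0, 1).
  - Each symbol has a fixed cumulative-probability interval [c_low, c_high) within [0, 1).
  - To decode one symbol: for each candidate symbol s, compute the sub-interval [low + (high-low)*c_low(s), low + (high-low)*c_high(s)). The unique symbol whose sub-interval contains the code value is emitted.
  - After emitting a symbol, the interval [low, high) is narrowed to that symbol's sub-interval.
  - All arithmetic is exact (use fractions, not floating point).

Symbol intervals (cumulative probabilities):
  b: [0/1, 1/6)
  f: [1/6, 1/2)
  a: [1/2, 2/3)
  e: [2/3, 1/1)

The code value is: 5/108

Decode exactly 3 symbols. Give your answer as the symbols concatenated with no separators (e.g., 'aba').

Step 1: interval [0/1, 1/1), width = 1/1 - 0/1 = 1/1
  'b': [0/1 + 1/1*0/1, 0/1 + 1/1*1/6) = [0/1, 1/6) <- contains code 5/108
  'f': [0/1 + 1/1*1/6, 0/1 + 1/1*1/2) = [1/6, 1/2)
  'a': [0/1 + 1/1*1/2, 0/1 + 1/1*2/3) = [1/2, 2/3)
  'e': [0/1 + 1/1*2/3, 0/1 + 1/1*1/1) = [2/3, 1/1)
  emit 'b', narrow to [0/1, 1/6)
Step 2: interval [0/1, 1/6), width = 1/6 - 0/1 = 1/6
  'b': [0/1 + 1/6*0/1, 0/1 + 1/6*1/6) = [0/1, 1/36)
  'f': [0/1 + 1/6*1/6, 0/1 + 1/6*1/2) = [1/36, 1/12) <- contains code 5/108
  'a': [0/1 + 1/6*1/2, 0/1 + 1/6*2/3) = [1/12, 1/9)
  'e': [0/1 + 1/6*2/3, 0/1 + 1/6*1/1) = [1/9, 1/6)
  emit 'f', narrow to [1/36, 1/12)
Step 3: interval [1/36, 1/12), width = 1/12 - 1/36 = 1/18
  'b': [1/36 + 1/18*0/1, 1/36 + 1/18*1/6) = [1/36, 1/27)
  'f': [1/36 + 1/18*1/6, 1/36 + 1/18*1/2) = [1/27, 1/18) <- contains code 5/108
  'a': [1/36 + 1/18*1/2, 1/36 + 1/18*2/3) = [1/18, 7/108)
  'e': [1/36 + 1/18*2/3, 1/36 + 1/18*1/1) = [7/108, 1/12)
  emit 'f', narrow to [1/27, 1/18)

Answer: bff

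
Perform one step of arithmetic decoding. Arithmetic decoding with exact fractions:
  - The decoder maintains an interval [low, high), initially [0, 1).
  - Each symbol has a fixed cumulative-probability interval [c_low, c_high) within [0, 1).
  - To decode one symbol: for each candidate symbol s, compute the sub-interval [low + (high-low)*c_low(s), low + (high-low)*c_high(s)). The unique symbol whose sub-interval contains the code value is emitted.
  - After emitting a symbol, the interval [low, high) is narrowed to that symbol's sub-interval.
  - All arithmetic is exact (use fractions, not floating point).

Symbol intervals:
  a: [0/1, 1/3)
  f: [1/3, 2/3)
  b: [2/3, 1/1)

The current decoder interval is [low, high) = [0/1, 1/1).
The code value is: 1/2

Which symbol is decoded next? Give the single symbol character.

Interval width = high − low = 1/1 − 0/1 = 1/1
Scaled code = (code − low) / width = (1/2 − 0/1) / 1/1 = 1/2
  a: [0/1, 1/3) 
  f: [1/3, 2/3) ← scaled code falls here ✓
  b: [2/3, 1/1) 

Answer: f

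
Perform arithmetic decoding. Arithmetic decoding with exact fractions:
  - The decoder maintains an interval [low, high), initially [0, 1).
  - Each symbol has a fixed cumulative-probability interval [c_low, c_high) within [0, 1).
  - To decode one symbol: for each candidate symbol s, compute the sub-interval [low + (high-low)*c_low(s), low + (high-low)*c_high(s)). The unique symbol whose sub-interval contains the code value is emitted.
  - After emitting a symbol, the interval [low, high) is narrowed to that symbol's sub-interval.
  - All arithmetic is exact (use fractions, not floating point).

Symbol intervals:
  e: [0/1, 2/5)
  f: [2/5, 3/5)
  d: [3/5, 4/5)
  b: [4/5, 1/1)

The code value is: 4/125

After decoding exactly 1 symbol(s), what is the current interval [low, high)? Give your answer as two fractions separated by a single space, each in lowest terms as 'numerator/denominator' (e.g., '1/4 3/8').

Answer: 0/1 2/5

Derivation:
Step 1: interval [0/1, 1/1), width = 1/1 - 0/1 = 1/1
  'e': [0/1 + 1/1*0/1, 0/1 + 1/1*2/5) = [0/1, 2/5) <- contains code 4/125
  'f': [0/1 + 1/1*2/5, 0/1 + 1/1*3/5) = [2/5, 3/5)
  'd': [0/1 + 1/1*3/5, 0/1 + 1/1*4/5) = [3/5, 4/5)
  'b': [0/1 + 1/1*4/5, 0/1 + 1/1*1/1) = [4/5, 1/1)
  emit 'e', narrow to [0/1, 2/5)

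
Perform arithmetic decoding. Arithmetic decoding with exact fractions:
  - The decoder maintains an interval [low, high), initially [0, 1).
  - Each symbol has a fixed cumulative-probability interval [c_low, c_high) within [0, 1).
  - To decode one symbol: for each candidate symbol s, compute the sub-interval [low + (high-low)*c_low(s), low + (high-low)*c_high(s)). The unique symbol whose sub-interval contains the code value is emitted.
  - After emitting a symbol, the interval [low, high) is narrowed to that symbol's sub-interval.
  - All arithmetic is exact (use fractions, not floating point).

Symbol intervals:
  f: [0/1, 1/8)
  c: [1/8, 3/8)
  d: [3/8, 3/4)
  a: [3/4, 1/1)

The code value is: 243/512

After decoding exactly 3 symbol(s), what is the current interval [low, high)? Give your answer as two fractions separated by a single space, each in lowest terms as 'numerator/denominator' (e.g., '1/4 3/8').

Step 1: interval [0/1, 1/1), width = 1/1 - 0/1 = 1/1
  'f': [0/1 + 1/1*0/1, 0/1 + 1/1*1/8) = [0/1, 1/8)
  'c': [0/1 + 1/1*1/8, 0/1 + 1/1*3/8) = [1/8, 3/8)
  'd': [0/1 + 1/1*3/8, 0/1 + 1/1*3/4) = [3/8, 3/4) <- contains code 243/512
  'a': [0/1 + 1/1*3/4, 0/1 + 1/1*1/1) = [3/4, 1/1)
  emit 'd', narrow to [3/8, 3/4)
Step 2: interval [3/8, 3/4), width = 3/4 - 3/8 = 3/8
  'f': [3/8 + 3/8*0/1, 3/8 + 3/8*1/8) = [3/8, 27/64)
  'c': [3/8 + 3/8*1/8, 3/8 + 3/8*3/8) = [27/64, 33/64) <- contains code 243/512
  'd': [3/8 + 3/8*3/8, 3/8 + 3/8*3/4) = [33/64, 21/32)
  'a': [3/8 + 3/8*3/4, 3/8 + 3/8*1/1) = [21/32, 3/4)
  emit 'c', narrow to [27/64, 33/64)
Step 3: interval [27/64, 33/64), width = 33/64 - 27/64 = 3/32
  'f': [27/64 + 3/32*0/1, 27/64 + 3/32*1/8) = [27/64, 111/256)
  'c': [27/64 + 3/32*1/8, 27/64 + 3/32*3/8) = [111/256, 117/256)
  'd': [27/64 + 3/32*3/8, 27/64 + 3/32*3/4) = [117/256, 63/128) <- contains code 243/512
  'a': [27/64 + 3/32*3/4, 27/64 + 3/32*1/1) = [63/128, 33/64)
  emit 'd', narrow to [117/256, 63/128)

Answer: 117/256 63/128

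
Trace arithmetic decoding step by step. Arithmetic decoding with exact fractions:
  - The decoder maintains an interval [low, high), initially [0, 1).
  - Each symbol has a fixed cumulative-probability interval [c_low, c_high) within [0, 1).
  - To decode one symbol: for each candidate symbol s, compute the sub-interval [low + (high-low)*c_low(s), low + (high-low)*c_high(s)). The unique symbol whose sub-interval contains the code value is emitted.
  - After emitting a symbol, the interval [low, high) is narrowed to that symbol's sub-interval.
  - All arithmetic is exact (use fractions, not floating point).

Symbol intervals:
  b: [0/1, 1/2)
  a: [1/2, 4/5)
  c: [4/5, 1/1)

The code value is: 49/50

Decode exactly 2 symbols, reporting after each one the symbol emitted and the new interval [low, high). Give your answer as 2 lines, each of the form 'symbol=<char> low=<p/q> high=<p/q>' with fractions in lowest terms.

Answer: symbol=c low=4/5 high=1/1
symbol=c low=24/25 high=1/1

Derivation:
Step 1: interval [0/1, 1/1), width = 1/1 - 0/1 = 1/1
  'b': [0/1 + 1/1*0/1, 0/1 + 1/1*1/2) = [0/1, 1/2)
  'a': [0/1 + 1/1*1/2, 0/1 + 1/1*4/5) = [1/2, 4/5)
  'c': [0/1 + 1/1*4/5, 0/1 + 1/1*1/1) = [4/5, 1/1) <- contains code 49/50
  emit 'c', narrow to [4/5, 1/1)
Step 2: interval [4/5, 1/1), width = 1/1 - 4/5 = 1/5
  'b': [4/5 + 1/5*0/1, 4/5 + 1/5*1/2) = [4/5, 9/10)
  'a': [4/5 + 1/5*1/2, 4/5 + 1/5*4/5) = [9/10, 24/25)
  'c': [4/5 + 1/5*4/5, 4/5 + 1/5*1/1) = [24/25, 1/1) <- contains code 49/50
  emit 'c', narrow to [24/25, 1/1)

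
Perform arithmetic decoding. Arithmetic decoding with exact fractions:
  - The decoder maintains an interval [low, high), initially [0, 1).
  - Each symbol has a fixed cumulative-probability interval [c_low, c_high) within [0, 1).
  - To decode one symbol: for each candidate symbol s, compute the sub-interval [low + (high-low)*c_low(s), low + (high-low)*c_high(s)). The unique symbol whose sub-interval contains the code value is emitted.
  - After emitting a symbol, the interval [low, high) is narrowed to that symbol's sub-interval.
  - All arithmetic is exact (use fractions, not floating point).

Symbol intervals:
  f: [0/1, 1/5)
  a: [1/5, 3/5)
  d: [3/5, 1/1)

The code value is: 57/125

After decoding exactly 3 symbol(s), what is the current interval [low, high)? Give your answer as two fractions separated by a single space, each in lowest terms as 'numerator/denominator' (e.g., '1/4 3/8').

Answer: 11/25 59/125

Derivation:
Step 1: interval [0/1, 1/1), width = 1/1 - 0/1 = 1/1
  'f': [0/1 + 1/1*0/1, 0/1 + 1/1*1/5) = [0/1, 1/5)
  'a': [0/1 + 1/1*1/5, 0/1 + 1/1*3/5) = [1/5, 3/5) <- contains code 57/125
  'd': [0/1 + 1/1*3/5, 0/1 + 1/1*1/1) = [3/5, 1/1)
  emit 'a', narrow to [1/5, 3/5)
Step 2: interval [1/5, 3/5), width = 3/5 - 1/5 = 2/5
  'f': [1/5 + 2/5*0/1, 1/5 + 2/5*1/5) = [1/5, 7/25)
  'a': [1/5 + 2/5*1/5, 1/5 + 2/5*3/5) = [7/25, 11/25)
  'd': [1/5 + 2/5*3/5, 1/5 + 2/5*1/1) = [11/25, 3/5) <- contains code 57/125
  emit 'd', narrow to [11/25, 3/5)
Step 3: interval [11/25, 3/5), width = 3/5 - 11/25 = 4/25
  'f': [11/25 + 4/25*0/1, 11/25 + 4/25*1/5) = [11/25, 59/125) <- contains code 57/125
  'a': [11/25 + 4/25*1/5, 11/25 + 4/25*3/5) = [59/125, 67/125)
  'd': [11/25 + 4/25*3/5, 11/25 + 4/25*1/1) = [67/125, 3/5)
  emit 'f', narrow to [11/25, 59/125)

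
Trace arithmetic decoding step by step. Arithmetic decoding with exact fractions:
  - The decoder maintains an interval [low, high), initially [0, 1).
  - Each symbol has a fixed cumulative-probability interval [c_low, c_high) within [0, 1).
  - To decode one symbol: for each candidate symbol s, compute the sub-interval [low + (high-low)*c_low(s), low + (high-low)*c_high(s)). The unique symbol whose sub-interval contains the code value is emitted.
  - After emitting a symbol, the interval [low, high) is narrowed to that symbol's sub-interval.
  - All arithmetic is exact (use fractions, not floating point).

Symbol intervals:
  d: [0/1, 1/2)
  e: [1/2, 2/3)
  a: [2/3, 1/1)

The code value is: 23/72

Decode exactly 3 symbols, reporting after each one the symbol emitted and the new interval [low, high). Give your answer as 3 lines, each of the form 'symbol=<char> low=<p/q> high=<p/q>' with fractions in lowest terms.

Answer: symbol=d low=0/1 high=1/2
symbol=e low=1/4 high=1/3
symbol=a low=11/36 high=1/3

Derivation:
Step 1: interval [0/1, 1/1), width = 1/1 - 0/1 = 1/1
  'd': [0/1 + 1/1*0/1, 0/1 + 1/1*1/2) = [0/1, 1/2) <- contains code 23/72
  'e': [0/1 + 1/1*1/2, 0/1 + 1/1*2/3) = [1/2, 2/3)
  'a': [0/1 + 1/1*2/3, 0/1 + 1/1*1/1) = [2/3, 1/1)
  emit 'd', narrow to [0/1, 1/2)
Step 2: interval [0/1, 1/2), width = 1/2 - 0/1 = 1/2
  'd': [0/1 + 1/2*0/1, 0/1 + 1/2*1/2) = [0/1, 1/4)
  'e': [0/1 + 1/2*1/2, 0/1 + 1/2*2/3) = [1/4, 1/3) <- contains code 23/72
  'a': [0/1 + 1/2*2/3, 0/1 + 1/2*1/1) = [1/3, 1/2)
  emit 'e', narrow to [1/4, 1/3)
Step 3: interval [1/4, 1/3), width = 1/3 - 1/4 = 1/12
  'd': [1/4 + 1/12*0/1, 1/4 + 1/12*1/2) = [1/4, 7/24)
  'e': [1/4 + 1/12*1/2, 1/4 + 1/12*2/3) = [7/24, 11/36)
  'a': [1/4 + 1/12*2/3, 1/4 + 1/12*1/1) = [11/36, 1/3) <- contains code 23/72
  emit 'a', narrow to [11/36, 1/3)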